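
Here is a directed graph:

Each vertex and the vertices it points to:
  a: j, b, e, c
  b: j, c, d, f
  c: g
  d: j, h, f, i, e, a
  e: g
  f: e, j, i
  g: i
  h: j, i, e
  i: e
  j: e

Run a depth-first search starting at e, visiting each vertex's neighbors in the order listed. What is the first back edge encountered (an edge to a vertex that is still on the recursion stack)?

i->e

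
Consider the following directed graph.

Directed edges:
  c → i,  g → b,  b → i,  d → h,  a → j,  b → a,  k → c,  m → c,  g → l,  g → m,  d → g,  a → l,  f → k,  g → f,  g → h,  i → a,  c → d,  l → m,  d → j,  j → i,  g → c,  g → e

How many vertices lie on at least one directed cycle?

11

A vertex is on a directed cycle iff it belongs to a strongly connected component of size ≥ 2 (or has a self-loop).
The vertices on cycles are {a, b, c, d, f, g, i, j, k, l, m} — 11 in total.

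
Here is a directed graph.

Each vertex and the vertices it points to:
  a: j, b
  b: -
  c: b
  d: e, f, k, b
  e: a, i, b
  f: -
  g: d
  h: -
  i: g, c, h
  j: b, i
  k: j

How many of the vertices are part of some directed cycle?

A vertex is on a directed cycle iff it belongs to a strongly connected component of size ≥ 2 (or has a self-loop).
The vertices on cycles are {a, d, e, g, i, j, k} — 7 in total.

7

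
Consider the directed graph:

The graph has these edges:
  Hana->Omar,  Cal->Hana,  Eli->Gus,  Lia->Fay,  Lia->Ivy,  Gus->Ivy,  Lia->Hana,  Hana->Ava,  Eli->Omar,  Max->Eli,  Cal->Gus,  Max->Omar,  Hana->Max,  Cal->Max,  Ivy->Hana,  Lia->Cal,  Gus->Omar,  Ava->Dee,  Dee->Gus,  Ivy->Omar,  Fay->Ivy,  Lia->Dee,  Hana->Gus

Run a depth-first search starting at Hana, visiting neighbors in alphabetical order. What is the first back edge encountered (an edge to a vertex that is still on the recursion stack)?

Ivy→Hana

DFS from Hana (visiting neighbors in alphabetical order); mark gray on enter, black on exit:
Hana gray
  Ava gray
    Dee gray
      Gus gray
        Ivy gray
          Ivy→Hana: Hana is gray → back edge
First back edge: Ivy → Hana.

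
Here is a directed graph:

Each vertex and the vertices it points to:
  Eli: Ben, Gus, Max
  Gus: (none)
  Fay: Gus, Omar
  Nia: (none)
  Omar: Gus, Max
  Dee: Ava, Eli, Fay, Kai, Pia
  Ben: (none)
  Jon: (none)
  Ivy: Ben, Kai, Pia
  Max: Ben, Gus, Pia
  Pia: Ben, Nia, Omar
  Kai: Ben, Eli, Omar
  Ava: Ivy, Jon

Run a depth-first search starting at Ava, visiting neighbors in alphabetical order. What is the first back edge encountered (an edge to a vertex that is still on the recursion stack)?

DFS from Ava (visiting neighbors in alphabetical order); mark gray on enter, black on exit:
Ava gray
  Ivy gray
    Ben gray
    Ben black
    Kai gray
      Kai→Ben: Ben black — skip
      Eli gray
        Eli→Ben: Ben black — skip
        Gus gray
        Gus black
        Max gray
          Max→Ben: Ben black — skip
          Max→Gus: Gus black — skip
          Pia gray
            Pia→Ben: Ben black — skip
            Nia gray
            Nia black
            Omar gray
              Omar→Gus: Gus black — skip
              Omar→Max: Max is gray → back edge
First back edge: Omar → Max.

Omar→Max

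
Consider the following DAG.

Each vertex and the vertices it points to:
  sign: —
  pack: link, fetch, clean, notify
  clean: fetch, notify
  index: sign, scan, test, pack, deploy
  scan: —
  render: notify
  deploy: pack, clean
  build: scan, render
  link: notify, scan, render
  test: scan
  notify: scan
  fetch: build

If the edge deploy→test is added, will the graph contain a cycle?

Adding deploy→test creates a cycle iff test can already reach deploy.
Explore from test: no path reaches deploy. The graph stays acyclic.

No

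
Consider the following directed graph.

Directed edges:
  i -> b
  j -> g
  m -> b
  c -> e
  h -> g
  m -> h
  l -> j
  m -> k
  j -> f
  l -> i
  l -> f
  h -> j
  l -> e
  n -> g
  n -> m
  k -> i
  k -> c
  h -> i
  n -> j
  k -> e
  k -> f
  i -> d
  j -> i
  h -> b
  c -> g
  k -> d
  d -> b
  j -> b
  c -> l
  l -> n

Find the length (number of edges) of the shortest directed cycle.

5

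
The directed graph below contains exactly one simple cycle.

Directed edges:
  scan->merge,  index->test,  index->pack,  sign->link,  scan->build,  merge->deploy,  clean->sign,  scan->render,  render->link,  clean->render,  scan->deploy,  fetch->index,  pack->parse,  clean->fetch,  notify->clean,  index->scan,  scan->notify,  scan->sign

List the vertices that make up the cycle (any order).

DFS with gray/black marking from index:
index gray
  test gray
  test black
  scan gray
    sign gray
      link gray
      link black
    sign black
    merge gray
      deploy gray
      deploy black
    merge black
    render gray
      render→link: link black — skip
    render black
    build gray
    build black
    notify gray
      clean gray
        fetch gray
          fetch→index: index is gray → back edge
Back edge closes the cycle index → scan → notify → clean → fetch → index; its vertices are {scan, clean, fetch, index, notify}.

scan, clean, fetch, index, notify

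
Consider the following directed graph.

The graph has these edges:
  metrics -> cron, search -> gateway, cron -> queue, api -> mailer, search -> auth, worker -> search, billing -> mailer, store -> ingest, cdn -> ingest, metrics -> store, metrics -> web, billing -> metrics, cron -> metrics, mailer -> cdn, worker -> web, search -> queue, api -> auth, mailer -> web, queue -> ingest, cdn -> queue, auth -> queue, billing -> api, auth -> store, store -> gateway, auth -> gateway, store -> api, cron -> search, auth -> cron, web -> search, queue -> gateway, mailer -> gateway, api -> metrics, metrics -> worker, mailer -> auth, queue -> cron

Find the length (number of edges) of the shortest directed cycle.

For each vertex v, BFS finds the shortest path from v back to v.
The shortest such closed walk is metrics → cron → metrics, length 2.

2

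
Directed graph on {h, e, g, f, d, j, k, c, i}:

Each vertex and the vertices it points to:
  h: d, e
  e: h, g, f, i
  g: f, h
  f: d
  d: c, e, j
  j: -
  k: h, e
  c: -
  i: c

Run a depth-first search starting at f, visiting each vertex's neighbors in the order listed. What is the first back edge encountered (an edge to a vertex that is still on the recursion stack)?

h->d

DFS from f (visiting each vertex's neighbors in the order listed); mark gray on enter, black on exit:
f gray
  d gray
    c gray
    c black
    e gray
      h gray
        h→d: d is gray → back edge
First back edge: h → d.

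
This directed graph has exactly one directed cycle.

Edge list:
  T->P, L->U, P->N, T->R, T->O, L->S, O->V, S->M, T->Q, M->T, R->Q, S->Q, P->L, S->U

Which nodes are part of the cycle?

DFS with gray/black marking from T:
T gray
  Q gray
  Q black
  P gray
    L gray
      S gray
        S→Q: Q black — skip
        U gray
        U black
        M gray
          M→T: T is gray → back edge
Back edge closes the cycle T → P → L → S → M → T; its vertices are {L, M, P, S, T}.

L, M, P, S, T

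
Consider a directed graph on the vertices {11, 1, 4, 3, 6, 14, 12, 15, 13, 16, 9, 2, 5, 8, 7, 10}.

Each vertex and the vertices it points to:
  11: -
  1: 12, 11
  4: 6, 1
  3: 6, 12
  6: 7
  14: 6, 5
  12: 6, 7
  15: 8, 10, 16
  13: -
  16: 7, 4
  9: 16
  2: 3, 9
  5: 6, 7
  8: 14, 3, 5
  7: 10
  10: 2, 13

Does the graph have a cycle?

DFS with white/gray/black marking, starting from 3:
3 gray
  6 gray
    7 gray
      10 gray
        2 gray
          2→3: 3 is gray → back edge
Back edge found, so a cycle exists: 3 → 6 → 7 → 10 → 2 → 3.

Yes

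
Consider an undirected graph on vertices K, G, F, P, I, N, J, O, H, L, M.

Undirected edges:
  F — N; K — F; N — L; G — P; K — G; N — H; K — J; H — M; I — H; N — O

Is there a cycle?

No

DFS, tracking each vertex's parent; an edge to a visited non-parent vertex closes a cycle.
Start from H:
visit H (parent –)
  visit I (parent H)
    I–H: parent, skip
  visit N (parent H)
    N–H: parent, skip
    visit F (parent N)
      F–N: parent, skip
      visit K (parent F)
        visit J (parent K)
          J–K: parent, skip
        K–F: parent, skip
        visit G (parent K)
          G–K: parent, skip
          visit P (parent G)
            P–G: parent, skip
    visit L (parent N)
      L–N: parent, skip
    visit O (parent N)
      O–N: parent, skip
  visit M (parent H)
    M–H: parent, skip
No non-parent visited neighbor found — the graph is a forest.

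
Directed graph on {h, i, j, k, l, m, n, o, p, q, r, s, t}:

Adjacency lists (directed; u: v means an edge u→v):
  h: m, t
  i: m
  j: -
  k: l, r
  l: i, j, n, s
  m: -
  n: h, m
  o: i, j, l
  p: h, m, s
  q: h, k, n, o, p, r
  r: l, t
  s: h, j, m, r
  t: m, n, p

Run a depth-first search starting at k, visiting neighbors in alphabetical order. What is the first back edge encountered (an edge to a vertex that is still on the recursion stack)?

DFS from k (visiting neighbors in alphabetical order); mark gray on enter, black on exit:
k gray
  l gray
    i gray
      m gray
      m black
    i black
    j gray
    j black
    n gray
      h gray
        h→m: m black — skip
        t gray
          t→m: m black — skip
          t→n: n is gray → back edge
First back edge: t → n.

t->n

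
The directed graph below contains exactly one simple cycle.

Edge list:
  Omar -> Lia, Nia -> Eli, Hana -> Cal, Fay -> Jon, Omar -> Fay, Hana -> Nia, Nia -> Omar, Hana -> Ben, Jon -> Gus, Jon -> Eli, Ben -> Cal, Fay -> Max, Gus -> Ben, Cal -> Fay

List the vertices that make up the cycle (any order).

Ben, Cal, Fay, Gus, Jon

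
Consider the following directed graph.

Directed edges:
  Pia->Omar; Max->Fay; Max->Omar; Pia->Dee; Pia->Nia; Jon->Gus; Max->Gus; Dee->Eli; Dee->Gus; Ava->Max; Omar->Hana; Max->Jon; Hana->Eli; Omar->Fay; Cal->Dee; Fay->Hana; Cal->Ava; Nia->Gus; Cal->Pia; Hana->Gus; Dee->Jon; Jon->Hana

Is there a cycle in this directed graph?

No

DFS with white/gray/black marking, starting from Eli:
Eli gray
Eli black
Pia gray
  Nia gray
    Gus gray
    Gus black
  Nia black
  Dee gray
    Jon gray
      Jon→Gus: Gus black — skip
      Hana gray
        Hana→Eli: Eli black — skip
        Hana→Gus: Gus black — skip
      Hana black
    Jon black
    Dee→Gus: Gus black — skip
    Dee→Eli: Eli black — skip
  Dee black
  Omar gray
    Omar→Hana: Hana black — skip
    Fay gray
      Fay→Hana: Hana black — skip
    Fay black
  Omar black
Pia black
Cal gray
  Cal→Dee: Dee black — skip
  Cal→Pia: Pia black — skip
  Ava gray
    Max gray
      Max→Gus: Gus black — skip
      Max→Jon: Jon black — skip
      Max→Omar: Omar black — skip
      Max→Fay: Fay black — skip
    Max black
  Ava black
Cal black
Every edge goes to a white or black vertex — no back edge, so the graph is acyclic.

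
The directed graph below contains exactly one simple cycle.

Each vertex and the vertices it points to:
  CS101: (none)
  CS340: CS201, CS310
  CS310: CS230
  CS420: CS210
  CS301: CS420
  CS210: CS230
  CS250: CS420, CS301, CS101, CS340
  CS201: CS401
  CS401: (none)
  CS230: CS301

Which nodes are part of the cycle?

CS210, CS230, CS301, CS420

DFS with gray/black marking from CS301:
CS301 gray
  CS420 gray
    CS210 gray
      CS230 gray
        CS230→CS301: CS301 is gray → back edge
Back edge closes the cycle CS301 → CS420 → CS210 → CS230 → CS301; its vertices are {CS210, CS230, CS301, CS420}.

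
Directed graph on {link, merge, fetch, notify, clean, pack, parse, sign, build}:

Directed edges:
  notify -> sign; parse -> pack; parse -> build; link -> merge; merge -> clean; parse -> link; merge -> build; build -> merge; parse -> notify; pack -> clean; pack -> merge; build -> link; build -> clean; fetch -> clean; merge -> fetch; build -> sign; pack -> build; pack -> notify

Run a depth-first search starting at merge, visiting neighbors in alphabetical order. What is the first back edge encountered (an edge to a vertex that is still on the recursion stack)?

DFS from merge (visiting neighbors in alphabetical order); mark gray on enter, black on exit:
merge gray
  build gray
    clean gray
    clean black
    link gray
      link→merge: merge is gray → back edge
First back edge: link → merge.

link->merge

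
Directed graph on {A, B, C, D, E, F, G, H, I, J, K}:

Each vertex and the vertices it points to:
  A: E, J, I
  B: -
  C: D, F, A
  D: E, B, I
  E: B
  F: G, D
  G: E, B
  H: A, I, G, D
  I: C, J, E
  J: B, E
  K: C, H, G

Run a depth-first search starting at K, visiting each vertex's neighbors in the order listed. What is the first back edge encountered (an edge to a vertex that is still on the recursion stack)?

I->C

DFS from K (visiting each vertex's neighbors in the order listed); mark gray on enter, black on exit:
K gray
  C gray
    D gray
      E gray
        B gray
        B black
      E black
      D→B: B black — skip
      I gray
        I→C: C is gray → back edge
First back edge: I → C.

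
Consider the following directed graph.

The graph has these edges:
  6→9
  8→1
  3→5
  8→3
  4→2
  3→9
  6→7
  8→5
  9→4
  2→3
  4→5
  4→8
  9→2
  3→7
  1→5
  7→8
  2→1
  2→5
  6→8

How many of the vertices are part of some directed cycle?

A vertex is on a directed cycle iff it belongs to a strongly connected component of size ≥ 2 (or has a self-loop).
The vertices on cycles are {2, 3, 4, 7, 8, 9} — 6 in total.

6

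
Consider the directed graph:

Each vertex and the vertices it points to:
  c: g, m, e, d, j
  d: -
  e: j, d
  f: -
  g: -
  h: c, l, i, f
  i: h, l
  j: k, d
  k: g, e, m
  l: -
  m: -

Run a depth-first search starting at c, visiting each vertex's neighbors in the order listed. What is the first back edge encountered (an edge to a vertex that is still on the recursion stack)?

k→e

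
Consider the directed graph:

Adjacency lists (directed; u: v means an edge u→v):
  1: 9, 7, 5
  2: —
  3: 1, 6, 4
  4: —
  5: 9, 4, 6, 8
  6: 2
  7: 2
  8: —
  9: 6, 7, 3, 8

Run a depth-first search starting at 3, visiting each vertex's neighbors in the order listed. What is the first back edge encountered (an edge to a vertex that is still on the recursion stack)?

DFS from 3 (visiting each vertex's neighbors in the order listed); mark gray on enter, black on exit:
3 gray
  1 gray
    9 gray
      6 gray
        2 gray
        2 black
      6 black
      7 gray
        7→2: 2 black — skip
      7 black
      9→3: 3 is gray → back edge
First back edge: 9 → 3.

9->3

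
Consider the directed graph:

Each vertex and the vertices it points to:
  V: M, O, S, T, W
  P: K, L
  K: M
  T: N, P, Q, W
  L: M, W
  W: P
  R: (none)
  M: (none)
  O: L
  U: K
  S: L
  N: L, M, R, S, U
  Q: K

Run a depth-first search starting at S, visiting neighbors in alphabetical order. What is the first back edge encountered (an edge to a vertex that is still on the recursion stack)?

P→L

DFS from S (visiting neighbors in alphabetical order); mark gray on enter, black on exit:
S gray
  L gray
    M gray
    M black
    W gray
      P gray
        K gray
          K→M: M black — skip
        K black
        P→L: L is gray → back edge
First back edge: P → L.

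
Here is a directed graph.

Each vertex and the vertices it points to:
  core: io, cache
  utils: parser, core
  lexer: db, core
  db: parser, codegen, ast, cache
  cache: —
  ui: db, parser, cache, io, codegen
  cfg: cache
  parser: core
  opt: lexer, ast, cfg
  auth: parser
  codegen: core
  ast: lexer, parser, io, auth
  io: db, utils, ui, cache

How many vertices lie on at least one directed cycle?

A vertex is on a directed cycle iff it belongs to a strongly connected component of size ≥ 2 (or has a self-loop).
The vertices on cycles are {db, io, ui, ast, auth, core, lexer, utils, parser, codegen} — 10 in total.

10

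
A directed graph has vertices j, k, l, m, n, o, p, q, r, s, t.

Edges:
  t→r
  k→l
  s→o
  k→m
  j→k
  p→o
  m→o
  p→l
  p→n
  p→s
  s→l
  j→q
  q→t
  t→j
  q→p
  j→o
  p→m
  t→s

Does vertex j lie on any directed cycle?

j is on a cycle iff j can reach itself via ≥1 edge.
j → q → t → j — yes.

Yes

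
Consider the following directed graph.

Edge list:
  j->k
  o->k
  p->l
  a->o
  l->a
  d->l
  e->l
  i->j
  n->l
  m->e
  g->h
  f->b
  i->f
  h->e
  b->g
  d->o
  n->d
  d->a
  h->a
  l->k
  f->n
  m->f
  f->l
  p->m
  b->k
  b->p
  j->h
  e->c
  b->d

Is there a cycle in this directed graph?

Yes

DFS with white/gray/black marking, starting from p:
p gray
  m gray
    e gray
      l gray
        a gray
          o gray
            k gray
            k black
          o black
        a black
        l→k: k black — skip
      l black
      c gray
      c black
    e black
    f gray
      f→l: l black — skip
      b gray
        b→k: k black — skip
        g gray
          h gray
            h→e: e black — skip
            h→a: a black — skip
          h black
        g black
        d gray
          d→l: l black — skip
          d→a: a black — skip
          d→o: o black — skip
        d black
        b→p: p is gray → back edge
Back edge found, so a cycle exists: p → m → f → b → p.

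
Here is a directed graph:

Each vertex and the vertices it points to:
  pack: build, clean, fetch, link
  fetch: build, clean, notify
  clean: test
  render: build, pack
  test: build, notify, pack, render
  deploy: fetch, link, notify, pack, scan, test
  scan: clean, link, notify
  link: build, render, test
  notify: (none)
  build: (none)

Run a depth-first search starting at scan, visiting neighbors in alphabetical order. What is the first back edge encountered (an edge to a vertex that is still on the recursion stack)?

DFS from scan (visiting neighbors in alphabetical order); mark gray on enter, black on exit:
scan gray
  clean gray
    test gray
      build gray
      build black
      notify gray
      notify black
      pack gray
        pack→build: build black — skip
        pack→clean: clean is gray → back edge
First back edge: pack → clean.

pack→clean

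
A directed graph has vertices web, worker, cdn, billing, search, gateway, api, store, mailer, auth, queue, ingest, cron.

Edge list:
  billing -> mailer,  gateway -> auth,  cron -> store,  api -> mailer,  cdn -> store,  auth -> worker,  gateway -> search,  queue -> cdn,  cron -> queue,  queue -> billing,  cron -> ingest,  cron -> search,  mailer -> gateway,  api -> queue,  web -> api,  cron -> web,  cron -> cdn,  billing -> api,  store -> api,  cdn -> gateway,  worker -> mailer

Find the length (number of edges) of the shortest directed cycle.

3

For each vertex v, BFS finds the shortest path from v back to v.
The shortest such closed walk is queue → billing → api → queue, length 3.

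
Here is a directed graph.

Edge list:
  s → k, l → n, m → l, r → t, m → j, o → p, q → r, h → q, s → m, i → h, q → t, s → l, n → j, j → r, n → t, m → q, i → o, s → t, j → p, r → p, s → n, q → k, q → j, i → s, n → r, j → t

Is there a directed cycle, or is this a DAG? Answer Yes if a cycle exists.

No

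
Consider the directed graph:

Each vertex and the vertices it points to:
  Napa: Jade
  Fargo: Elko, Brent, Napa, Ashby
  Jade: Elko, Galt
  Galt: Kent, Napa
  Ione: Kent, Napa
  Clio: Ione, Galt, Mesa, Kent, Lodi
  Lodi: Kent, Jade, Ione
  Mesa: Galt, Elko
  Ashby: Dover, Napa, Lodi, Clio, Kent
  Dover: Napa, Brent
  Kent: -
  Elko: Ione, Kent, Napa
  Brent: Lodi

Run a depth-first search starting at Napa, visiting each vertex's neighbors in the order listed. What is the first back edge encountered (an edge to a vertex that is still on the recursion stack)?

DFS from Napa (visiting each vertex's neighbors in the order listed); mark gray on enter, black on exit:
Napa gray
  Jade gray
    Elko gray
      Ione gray
        Kent gray
        Kent black
        Ione→Napa: Napa is gray → back edge
First back edge: Ione → Napa.

Ione->Napa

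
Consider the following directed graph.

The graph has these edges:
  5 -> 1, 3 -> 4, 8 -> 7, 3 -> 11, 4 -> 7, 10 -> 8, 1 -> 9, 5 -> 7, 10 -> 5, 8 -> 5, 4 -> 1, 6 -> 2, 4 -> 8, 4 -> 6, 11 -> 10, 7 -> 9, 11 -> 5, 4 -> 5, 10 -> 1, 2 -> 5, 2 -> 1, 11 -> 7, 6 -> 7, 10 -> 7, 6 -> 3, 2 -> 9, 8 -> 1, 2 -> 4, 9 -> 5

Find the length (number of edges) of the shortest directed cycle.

3

For each vertex v, BFS finds the shortest path from v back to v.
The shortest such closed walk is 3 → 4 → 6 → 3, length 3.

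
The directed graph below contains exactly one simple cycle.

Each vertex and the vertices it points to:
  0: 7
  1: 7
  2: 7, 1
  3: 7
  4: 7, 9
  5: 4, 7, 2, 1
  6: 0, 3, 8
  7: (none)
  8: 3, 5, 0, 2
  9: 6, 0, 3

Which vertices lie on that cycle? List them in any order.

DFS with gray/black marking from 8:
8 gray
  3 gray
    7 gray
    7 black
  3 black
  5 gray
    4 gray
      4→7: 7 black — skip
      9 gray
        6 gray
          0 gray
            0→7: 7 black — skip
          0 black
          6→3: 3 black — skip
          6→8: 8 is gray → back edge
Back edge closes the cycle 8 → 5 → 4 → 9 → 6 → 8; its vertices are {4, 5, 6, 8, 9}.

4, 5, 6, 8, 9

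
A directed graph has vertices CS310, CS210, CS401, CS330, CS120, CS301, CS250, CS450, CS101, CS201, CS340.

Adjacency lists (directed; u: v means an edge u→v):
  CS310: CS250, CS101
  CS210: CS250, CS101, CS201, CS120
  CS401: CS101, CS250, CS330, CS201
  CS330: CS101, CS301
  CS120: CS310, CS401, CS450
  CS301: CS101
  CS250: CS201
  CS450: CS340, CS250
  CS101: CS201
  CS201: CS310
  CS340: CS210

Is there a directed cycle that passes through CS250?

CS250 is on a cycle iff CS250 can reach itself via ≥1 edge.
CS250 → CS201 → CS310 → CS250 — yes.

Yes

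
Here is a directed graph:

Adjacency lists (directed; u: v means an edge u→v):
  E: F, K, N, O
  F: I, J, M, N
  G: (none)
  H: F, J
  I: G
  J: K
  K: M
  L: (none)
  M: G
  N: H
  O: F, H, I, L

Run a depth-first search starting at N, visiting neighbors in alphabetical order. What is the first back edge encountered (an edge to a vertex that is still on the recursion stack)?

DFS from N (visiting neighbors in alphabetical order); mark gray on enter, black on exit:
N gray
  H gray
    F gray
      I gray
        G gray
        G black
      I black
      J gray
        K gray
          M gray
            M→G: G black — skip
          M black
        K black
      J black
      F→M: M black — skip
      F→N: N is gray → back edge
First back edge: F → N.

F->N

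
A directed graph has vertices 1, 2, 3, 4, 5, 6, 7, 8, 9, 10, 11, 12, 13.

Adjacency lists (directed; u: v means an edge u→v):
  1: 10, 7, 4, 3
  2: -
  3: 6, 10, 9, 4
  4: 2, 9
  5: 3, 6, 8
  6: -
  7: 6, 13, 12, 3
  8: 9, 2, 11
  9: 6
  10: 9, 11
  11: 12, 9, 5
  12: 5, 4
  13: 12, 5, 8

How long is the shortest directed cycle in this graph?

3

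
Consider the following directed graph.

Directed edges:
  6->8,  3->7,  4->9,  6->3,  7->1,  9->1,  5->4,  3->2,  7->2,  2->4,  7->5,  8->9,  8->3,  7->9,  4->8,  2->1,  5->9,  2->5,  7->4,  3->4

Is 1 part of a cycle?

No

1 lies on a cycle iff there is a path from 1 back to itself.
Exploring from 1, it never reaches itself; equivalently, its strongly connected component is a singleton.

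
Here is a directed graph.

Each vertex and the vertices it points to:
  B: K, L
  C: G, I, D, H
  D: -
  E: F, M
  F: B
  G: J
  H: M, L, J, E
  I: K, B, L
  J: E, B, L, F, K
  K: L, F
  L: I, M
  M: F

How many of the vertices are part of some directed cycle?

A vertex is on a directed cycle iff it belongs to a strongly connected component of size ≥ 2 (or has a self-loop).
The vertices on cycles are {B, F, I, K, L, M} — 6 in total.

6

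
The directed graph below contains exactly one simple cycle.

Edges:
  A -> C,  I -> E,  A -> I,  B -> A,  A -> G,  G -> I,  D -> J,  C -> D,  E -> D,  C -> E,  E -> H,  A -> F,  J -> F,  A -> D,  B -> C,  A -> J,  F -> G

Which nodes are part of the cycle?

DFS with gray/black marking from G:
G gray
  I gray
    E gray
      D gray
        J gray
          F gray
            F→G: G is gray → back edge
Back edge closes the cycle G → I → E → D → J → F → G; its vertices are {D, E, F, G, I, J}.

D, E, F, G, I, J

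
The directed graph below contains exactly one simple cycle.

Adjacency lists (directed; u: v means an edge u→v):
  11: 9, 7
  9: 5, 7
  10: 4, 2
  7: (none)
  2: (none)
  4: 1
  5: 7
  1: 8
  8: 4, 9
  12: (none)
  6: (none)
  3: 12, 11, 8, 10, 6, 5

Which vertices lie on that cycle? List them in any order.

1, 4, 8

DFS with gray/black marking from 4:
4 gray
  1 gray
    8 gray
      8→4: 4 is gray → back edge
Back edge closes the cycle 4 → 1 → 8 → 4; its vertices are {1, 4, 8}.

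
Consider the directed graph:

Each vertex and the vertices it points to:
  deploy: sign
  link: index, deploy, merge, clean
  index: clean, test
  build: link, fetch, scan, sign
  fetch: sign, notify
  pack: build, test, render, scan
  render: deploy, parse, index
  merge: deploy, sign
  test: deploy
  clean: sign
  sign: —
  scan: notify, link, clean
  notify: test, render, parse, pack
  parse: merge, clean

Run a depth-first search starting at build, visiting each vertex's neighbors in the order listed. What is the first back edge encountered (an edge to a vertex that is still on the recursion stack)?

pack→build

DFS from build (visiting each vertex's neighbors in the order listed); mark gray on enter, black on exit:
build gray
  link gray
    index gray
      clean gray
        sign gray
        sign black
      clean black
      test gray
        deploy gray
          deploy→sign: sign black — skip
        deploy black
      test black
    index black
    link→deploy: deploy black — skip
    merge gray
      merge→deploy: deploy black — skip
      merge→sign: sign black — skip
    merge black
    link→clean: clean black — skip
  link black
  fetch gray
    fetch→sign: sign black — skip
    notify gray
      notify→test: test black — skip
      render gray
        render→deploy: deploy black — skip
        parse gray
          parse→merge: merge black — skip
          parse→clean: clean black — skip
        parse black
        render→index: index black — skip
      render black
      notify→parse: parse black — skip
      pack gray
        pack→build: build is gray → back edge
First back edge: pack → build.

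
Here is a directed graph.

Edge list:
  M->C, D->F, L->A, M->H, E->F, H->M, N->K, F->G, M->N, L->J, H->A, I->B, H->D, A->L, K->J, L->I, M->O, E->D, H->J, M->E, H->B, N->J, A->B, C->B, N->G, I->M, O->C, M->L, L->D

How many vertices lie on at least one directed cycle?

5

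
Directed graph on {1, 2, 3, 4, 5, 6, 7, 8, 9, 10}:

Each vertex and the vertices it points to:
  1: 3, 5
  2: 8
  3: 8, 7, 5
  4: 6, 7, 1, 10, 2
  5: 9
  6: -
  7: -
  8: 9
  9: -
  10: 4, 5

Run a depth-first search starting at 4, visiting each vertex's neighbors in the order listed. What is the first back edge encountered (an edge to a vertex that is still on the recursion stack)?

10->4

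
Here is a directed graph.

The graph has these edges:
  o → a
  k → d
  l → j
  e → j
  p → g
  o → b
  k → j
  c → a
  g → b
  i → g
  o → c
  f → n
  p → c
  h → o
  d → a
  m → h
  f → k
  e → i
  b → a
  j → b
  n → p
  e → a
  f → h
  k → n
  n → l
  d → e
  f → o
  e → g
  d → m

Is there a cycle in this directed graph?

No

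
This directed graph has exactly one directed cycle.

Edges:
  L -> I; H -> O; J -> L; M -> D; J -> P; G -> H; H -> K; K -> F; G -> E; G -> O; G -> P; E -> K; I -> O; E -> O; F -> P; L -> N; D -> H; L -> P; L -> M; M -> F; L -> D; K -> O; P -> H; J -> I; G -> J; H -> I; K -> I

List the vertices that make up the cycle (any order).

F, H, K, P

DFS with gray/black marking from F:
F gray
  P gray
    H gray
      K gray
        O gray
        O black
        K→F: F is gray → back edge
Back edge closes the cycle F → P → H → K → F; its vertices are {F, H, K, P}.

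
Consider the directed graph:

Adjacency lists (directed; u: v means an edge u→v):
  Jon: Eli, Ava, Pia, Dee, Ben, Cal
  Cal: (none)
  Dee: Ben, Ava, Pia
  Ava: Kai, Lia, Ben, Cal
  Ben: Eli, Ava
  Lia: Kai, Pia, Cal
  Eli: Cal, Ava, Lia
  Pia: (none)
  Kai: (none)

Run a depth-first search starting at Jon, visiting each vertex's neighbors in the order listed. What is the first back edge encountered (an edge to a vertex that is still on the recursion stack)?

Ben→Eli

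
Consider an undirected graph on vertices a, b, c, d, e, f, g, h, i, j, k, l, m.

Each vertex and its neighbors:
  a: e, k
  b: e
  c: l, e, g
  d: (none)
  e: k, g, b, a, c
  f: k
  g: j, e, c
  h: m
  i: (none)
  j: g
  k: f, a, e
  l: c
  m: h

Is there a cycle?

Yes

DFS, tracking each vertex's parent; an edge to a visited non-parent vertex closes a cycle.
Start from h:
visit h (parent –)
  visit m (parent h)
    m–h: parent, skip
visit a (parent –)
  visit e (parent a)
    visit k (parent e)
      visit f (parent k)
        f–k: parent, skip
      k–a: a visited and ≠ parent → cycle
Cycle: a – e – k – a.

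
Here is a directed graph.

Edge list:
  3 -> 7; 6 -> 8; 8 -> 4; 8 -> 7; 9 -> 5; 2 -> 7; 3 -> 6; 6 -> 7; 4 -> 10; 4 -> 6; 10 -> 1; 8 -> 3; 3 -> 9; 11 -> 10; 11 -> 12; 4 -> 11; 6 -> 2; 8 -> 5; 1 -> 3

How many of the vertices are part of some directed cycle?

7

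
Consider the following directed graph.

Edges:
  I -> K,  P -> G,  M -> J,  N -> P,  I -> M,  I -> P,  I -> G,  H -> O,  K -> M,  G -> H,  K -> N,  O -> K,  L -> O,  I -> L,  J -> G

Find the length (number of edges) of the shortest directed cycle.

For each vertex v, BFS finds the shortest path from v back to v.
The shortest such closed walk is K → N → P → G → H → O → K, length 6.

6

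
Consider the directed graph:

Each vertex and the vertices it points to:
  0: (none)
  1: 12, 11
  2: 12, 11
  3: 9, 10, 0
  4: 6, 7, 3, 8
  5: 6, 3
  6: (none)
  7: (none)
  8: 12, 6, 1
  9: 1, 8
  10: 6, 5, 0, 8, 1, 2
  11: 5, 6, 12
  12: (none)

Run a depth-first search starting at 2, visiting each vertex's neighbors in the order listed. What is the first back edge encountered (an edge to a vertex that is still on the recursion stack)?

1→11

DFS from 2 (visiting each vertex's neighbors in the order listed); mark gray on enter, black on exit:
2 gray
  12 gray
  12 black
  11 gray
    5 gray
      6 gray
      6 black
      3 gray
        9 gray
          1 gray
            1→12: 12 black — skip
            1→11: 11 is gray → back edge
First back edge: 1 → 11.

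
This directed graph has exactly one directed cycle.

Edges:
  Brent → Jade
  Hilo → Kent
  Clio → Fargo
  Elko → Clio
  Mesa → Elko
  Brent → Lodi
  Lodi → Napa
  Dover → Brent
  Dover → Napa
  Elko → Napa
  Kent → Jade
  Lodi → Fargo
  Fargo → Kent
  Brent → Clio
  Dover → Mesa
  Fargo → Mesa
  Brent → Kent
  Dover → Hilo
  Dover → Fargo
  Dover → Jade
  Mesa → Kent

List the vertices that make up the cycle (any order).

Clio, Elko, Mesa, Fargo

DFS with gray/black marking from Mesa:
Mesa gray
  Elko gray
    Napa gray
    Napa black
    Clio gray
      Fargo gray
        Kent gray
          Jade gray
          Jade black
        Kent black
        Fargo→Mesa: Mesa is gray → back edge
Back edge closes the cycle Mesa → Elko → Clio → Fargo → Mesa; its vertices are {Clio, Elko, Mesa, Fargo}.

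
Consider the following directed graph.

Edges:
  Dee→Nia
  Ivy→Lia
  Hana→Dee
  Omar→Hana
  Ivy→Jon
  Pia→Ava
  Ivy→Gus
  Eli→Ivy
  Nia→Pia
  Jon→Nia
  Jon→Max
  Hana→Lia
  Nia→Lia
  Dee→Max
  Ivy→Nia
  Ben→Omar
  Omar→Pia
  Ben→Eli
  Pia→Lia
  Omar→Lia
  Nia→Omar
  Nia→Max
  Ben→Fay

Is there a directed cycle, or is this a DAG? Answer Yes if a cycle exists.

Yes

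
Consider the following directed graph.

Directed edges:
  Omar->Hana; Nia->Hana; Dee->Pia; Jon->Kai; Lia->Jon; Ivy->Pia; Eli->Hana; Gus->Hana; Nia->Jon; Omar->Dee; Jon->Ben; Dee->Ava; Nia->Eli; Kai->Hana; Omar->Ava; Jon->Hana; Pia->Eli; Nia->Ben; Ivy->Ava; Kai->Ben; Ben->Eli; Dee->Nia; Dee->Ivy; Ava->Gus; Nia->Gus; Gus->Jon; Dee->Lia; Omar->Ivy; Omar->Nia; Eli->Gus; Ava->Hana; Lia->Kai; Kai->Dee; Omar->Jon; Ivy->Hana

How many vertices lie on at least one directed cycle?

11

A vertex is on a directed cycle iff it belongs to a strongly connected component of size ≥ 2 (or has a self-loop).
The vertices on cycles are {Ava, Ben, Dee, Eli, Gus, Ivy, Jon, Kai, Lia, Nia, Pia} — 11 in total.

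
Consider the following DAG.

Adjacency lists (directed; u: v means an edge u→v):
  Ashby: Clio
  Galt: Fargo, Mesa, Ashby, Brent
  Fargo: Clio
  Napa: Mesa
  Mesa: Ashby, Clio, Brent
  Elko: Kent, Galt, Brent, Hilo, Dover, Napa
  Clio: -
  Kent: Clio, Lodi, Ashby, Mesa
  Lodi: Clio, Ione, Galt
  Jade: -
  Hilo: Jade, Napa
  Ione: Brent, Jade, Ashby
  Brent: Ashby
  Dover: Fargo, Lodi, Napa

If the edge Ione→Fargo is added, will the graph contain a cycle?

Adding Ione→Fargo creates a cycle iff Fargo can already reach Ione.
Explore from Fargo: no path reaches Ione. The graph stays acyclic.

No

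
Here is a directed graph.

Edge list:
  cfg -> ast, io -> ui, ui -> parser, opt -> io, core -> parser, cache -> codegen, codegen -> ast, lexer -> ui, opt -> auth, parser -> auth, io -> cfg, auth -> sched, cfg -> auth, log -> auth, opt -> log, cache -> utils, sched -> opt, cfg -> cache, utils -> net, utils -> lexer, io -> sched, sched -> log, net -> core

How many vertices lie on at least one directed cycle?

13

A vertex is on a directed cycle iff it belongs to a strongly connected component of size ≥ 2 (or has a self-loop).
The vertices on cycles are {io, ui, cfg, log, net, opt, auth, core, cache, lexer, sched, utils, parser} — 13 in total.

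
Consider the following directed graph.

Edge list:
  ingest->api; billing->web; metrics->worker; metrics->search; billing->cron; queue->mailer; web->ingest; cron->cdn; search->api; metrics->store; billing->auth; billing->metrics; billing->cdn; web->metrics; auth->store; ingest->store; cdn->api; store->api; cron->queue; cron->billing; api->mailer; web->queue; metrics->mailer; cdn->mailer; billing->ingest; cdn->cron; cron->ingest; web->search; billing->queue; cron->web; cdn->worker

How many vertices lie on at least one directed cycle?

3

A vertex is on a directed cycle iff it belongs to a strongly connected component of size ≥ 2 (or has a self-loop).
The vertices on cycles are {cdn, cron, billing} — 3 in total.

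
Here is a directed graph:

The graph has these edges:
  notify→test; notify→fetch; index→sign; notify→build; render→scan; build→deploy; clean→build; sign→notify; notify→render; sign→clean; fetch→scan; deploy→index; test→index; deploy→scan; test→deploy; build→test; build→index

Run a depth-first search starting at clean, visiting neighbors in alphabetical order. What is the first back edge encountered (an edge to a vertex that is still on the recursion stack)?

sign->clean

DFS from clean (visiting neighbors in alphabetical order); mark gray on enter, black on exit:
clean gray
  build gray
    deploy gray
      index gray
        sign gray
          sign→clean: clean is gray → back edge
First back edge: sign → clean.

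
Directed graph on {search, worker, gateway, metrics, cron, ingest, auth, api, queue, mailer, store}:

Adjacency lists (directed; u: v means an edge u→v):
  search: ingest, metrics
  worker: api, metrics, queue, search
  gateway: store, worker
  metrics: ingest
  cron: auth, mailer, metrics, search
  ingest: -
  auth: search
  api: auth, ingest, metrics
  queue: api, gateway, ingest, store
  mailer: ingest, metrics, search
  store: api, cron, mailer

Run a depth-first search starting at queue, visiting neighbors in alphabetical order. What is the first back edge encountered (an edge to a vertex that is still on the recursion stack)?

worker→queue

DFS from queue (visiting neighbors in alphabetical order); mark gray on enter, black on exit:
queue gray
  api gray
    auth gray
      search gray
        ingest gray
        ingest black
        metrics gray
          metrics→ingest: ingest black — skip
        metrics black
      search black
    auth black
    api→ingest: ingest black — skip
    api→metrics: metrics black — skip
  api black
  gateway gray
    store gray
      store→api: api black — skip
      cron gray
        cron→auth: auth black — skip
        mailer gray
          mailer→ingest: ingest black — skip
          mailer→metrics: metrics black — skip
          mailer→search: search black — skip
        mailer black
        cron→metrics: metrics black — skip
        cron→search: search black — skip
      cron black
      store→mailer: mailer black — skip
    store black
    worker gray
      worker→api: api black — skip
      worker→metrics: metrics black — skip
      worker→queue: queue is gray → back edge
First back edge: worker → queue.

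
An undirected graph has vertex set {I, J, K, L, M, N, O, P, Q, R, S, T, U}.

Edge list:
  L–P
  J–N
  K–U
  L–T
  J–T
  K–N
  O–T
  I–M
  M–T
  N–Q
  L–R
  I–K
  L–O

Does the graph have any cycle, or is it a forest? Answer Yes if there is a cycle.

Yes

DFS, tracking each vertex's parent; an edge to a visited non-parent vertex closes a cycle.
Start from K:
visit K (parent –)
  visit N (parent K)
    visit Q (parent N)
      Q–N: parent, skip
    visit J (parent N)
      visit T (parent J)
        visit M (parent T)
          M–T: parent, skip
          visit I (parent M)
            I–M: parent, skip
            I–K: K visited and ≠ parent → cycle
Cycle: K – N – J – T – M – I – K.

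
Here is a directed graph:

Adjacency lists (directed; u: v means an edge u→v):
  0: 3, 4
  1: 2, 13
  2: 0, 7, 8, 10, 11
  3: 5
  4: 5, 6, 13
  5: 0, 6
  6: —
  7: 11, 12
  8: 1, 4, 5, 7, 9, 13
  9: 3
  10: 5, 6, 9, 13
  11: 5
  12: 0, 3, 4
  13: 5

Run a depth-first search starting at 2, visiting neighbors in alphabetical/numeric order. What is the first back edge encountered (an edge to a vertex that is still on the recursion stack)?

5→0

DFS from 2 (visiting neighbors in alphabetical/numeric order); mark gray on enter, black on exit:
2 gray
  0 gray
    3 gray
      5 gray
        5→0: 0 is gray → back edge
First back edge: 5 → 0.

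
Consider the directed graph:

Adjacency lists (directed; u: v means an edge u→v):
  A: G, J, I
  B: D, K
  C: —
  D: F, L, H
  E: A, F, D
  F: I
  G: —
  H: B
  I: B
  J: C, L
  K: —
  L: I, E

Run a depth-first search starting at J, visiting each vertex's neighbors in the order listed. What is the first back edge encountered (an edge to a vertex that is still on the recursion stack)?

DFS from J (visiting each vertex's neighbors in the order listed); mark gray on enter, black on exit:
J gray
  C gray
  C black
  L gray
    I gray
      B gray
        D gray
          F gray
            F→I: I is gray → back edge
First back edge: F → I.

F->I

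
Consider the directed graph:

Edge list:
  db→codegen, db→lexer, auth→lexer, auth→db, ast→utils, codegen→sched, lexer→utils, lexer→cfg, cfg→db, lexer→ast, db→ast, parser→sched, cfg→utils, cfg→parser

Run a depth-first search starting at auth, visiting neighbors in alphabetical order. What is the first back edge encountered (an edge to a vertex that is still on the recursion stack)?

cfg→db

DFS from auth (visiting neighbors in alphabetical order); mark gray on enter, black on exit:
auth gray
  db gray
    ast gray
      utils gray
      utils black
    ast black
    codegen gray
      sched gray
      sched black
    codegen black
    lexer gray
      lexer→ast: ast black — skip
      cfg gray
        cfg→db: db is gray → back edge
First back edge: cfg → db.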